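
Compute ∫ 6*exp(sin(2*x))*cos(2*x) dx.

Let u = sin(2*x), so du = (2*cos(2*x)) dx.
Rewriting, the integral becomes 3·∫ e^u du = 3·e^u.
Substituting back, u = sin(2*x).

3*exp(sin(2*x)) + C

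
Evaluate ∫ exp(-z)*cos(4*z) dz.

4*exp(-z)*sin(4*z)/17 - exp(-z)*cos(4*z)/17 + C

Let I denote the integral. Integrate by parts with u = cos(4*z), dv = exp(-z) dz, so v = -exp(-z): I = -exp(-z)*cos(4*z) − 4·∫ exp(-z)*sin(4*z) dz.
Apply parts again with u = sin(4*z), dv = exp(-z) dz: ∫ exp(-z)*sin(4*z) dz = -exp(-z)*sin(4*z) + 4·I. Substituting back brings back I: I = 4*exp(-z)*sin(4*z) - exp(-z)*cos(4*z) − 16·I.
Solving for I: (1 + 16)·I equals the remaining terms, so I = (1/17)·(4*exp(-z)*sin(4*z) - exp(-z)*cos(4*z)).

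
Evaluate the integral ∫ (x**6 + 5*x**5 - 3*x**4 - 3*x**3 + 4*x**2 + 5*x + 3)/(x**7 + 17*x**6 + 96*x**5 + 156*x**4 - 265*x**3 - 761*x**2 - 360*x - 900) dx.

181*log(x - 2)/9800 + 26*log(x + 3)/25 - 87545*log(x + 5)/16562 + 1551*log(x + 6)/296 - 3889*log(x**2 + 1)/625300 - 99*atan(x)/156325 + 711/(182*x + 910) + C

Factor the denominator: (x - 2)*(x + 3)*(x + 5)**2*(x + 6)*(x**2 + 1).
Partial-fraction decomposition: -(3889*x + 198)/(312650*(x**2 + 1)) + 1551/(296*(x + 6)) - 87545/(16562*(x + 5)) - 711/(182*(x + 5)**2) + 26/(25*(x + 3)) + 181/(9800*(x - 2)).
Integrate each term; A/(x−a) gives A·log|x−a|; the (Bx+D)/(x²+p²) term gives a log and an atan.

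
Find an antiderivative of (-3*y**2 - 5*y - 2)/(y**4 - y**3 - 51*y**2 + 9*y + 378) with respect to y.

Factor the denominator: (y - 7)*(y - 3)*(y + 3)*(y + 6).
Partial-fraction decomposition: 80/(351*(y + 6)) - 7/(90*(y + 3)) + 11/(54*(y - 3)) - 23/(65*(y - 7)).
Integrate each term: A/(y−a) contributes A·log|y−a|.

-23*log(y - 7)/65 + 11*log(y - 3)/54 - 7*log(y + 3)/90 + 80*log(y + 6)/351 + C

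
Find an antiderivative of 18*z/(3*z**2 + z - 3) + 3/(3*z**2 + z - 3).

Let u = 3*z**2 + z - 3, so du = (6*z + 1) dz.
Rewriting, the integral becomes 3·∫ 1/u du = 3·log(u).
Substituting back, u = 3*z**2 + z - 3.

3*log(3*z**2 + z - 3) + C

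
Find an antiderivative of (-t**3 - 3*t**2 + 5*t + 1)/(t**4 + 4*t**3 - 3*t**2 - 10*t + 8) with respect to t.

-76*log(t - 1)/225 - 13*log(t + 2)/18 + 3*log(t + 4)/50 - 2/(15*t - 15) + C

Factor the denominator: (t - 1)**2*(t + 2)*(t + 4).
Partial-fraction decomposition: 3/(50*(t + 4)) - 13/(18*(t + 2)) - 76/(225*(t - 1)) + 2/(15*(t - 1)**2).
Integrate each term; A/(t−a) gives A·log|t−a|; A/(t−a)² gives −A/(t−a).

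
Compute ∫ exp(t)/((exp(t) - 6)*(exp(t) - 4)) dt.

log(exp(t) - 6)/2 - log(exp(t) - 4)/2 + C

Let u = e^t, du = e^t dt.
The integral becomes ∫ du/((u-4)(u-6)); decompose into partial fractions.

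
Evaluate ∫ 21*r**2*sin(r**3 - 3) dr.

Let u = r**3 - 3, so du = (3*r**2) dr.
Rewriting, the integral becomes 7·∫ sin(u) du = 7·-cos(u).
Substituting back, u = r**3 - 3.

-7*cos(r**3 - 3) + C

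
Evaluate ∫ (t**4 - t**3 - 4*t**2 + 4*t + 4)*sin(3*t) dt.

-t**4*cos(3*t)/3 + 4*t**3*sin(3*t)/9 + t**3*cos(3*t)/3 - t**2*sin(3*t)/3 + 16*t**2*cos(3*t)/9 - 32*t*sin(3*t)/27 - 14*t*cos(3*t)/9 + 14*sin(3*t)/27 - 140*cos(3*t)/81 + C

Use integration by parts with u = t**4 - t**3 - 4*t**2 + 4*t + 4, dv = sin(3*t) dt, so v = -cos(3*t)/3.
Apply parts 4 times (tabular method): alternate signs, differentiate u down to 0, integrate dv up.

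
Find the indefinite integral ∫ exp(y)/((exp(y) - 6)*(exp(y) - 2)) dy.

log(exp(y) - 6)/4 - log(exp(y) - 2)/4 + C

Let u = e^y, du = e^y dy.
The integral becomes ∫ du/((u-6)(u-2)); decompose into partial fractions.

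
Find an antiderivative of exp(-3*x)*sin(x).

-3*exp(-3*x)*sin(x)/10 - exp(-3*x)*cos(x)/10 + C

Let I denote the integral. Integrate by parts with u = sin(x), dv = exp(-3*x) dx, so v = -exp(-3*x)/3: I = -exp(-3*x)*sin(x)/3 + (1/3)·∫ exp(-3*x)*cos(x) dx.
Apply parts again with u = cos(x), dv = exp(-3*x) dx: ∫ exp(-3*x)*cos(x) dx = -exp(-3*x)*cos(x)/3 − (1/3)·I. Substituting back brings back I: I = -exp(-3*x)*sin(x)/3 - exp(-3*x)*cos(x)/9 − (1/9)·I.
Solving for I: (1 + 1/9)·I equals the remaining terms, so I = (9/10)·(-exp(-3*x)*sin(x)/3 - exp(-3*x)*cos(x)/9).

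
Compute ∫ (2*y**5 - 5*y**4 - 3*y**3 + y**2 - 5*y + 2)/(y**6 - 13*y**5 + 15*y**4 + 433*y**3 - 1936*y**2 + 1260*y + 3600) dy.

Factor the denominator: (y - 6)*(y - 5)**2*(y - 4)*(y + 1)*(y + 6).
Partial-fraction decomposition: 5329/(18150*(y + 6)) + 1/(1575*(y + 1)) - 287/(50*(y - 4)) - 46549/(1089*(y - 5)) - 1376/(33*(y - 5)**2) + 1054/(21*(y - 6)).
Integrate each term; A/(y−a) gives A·log|y−a|; A/(y−a)² gives −A/(y−a).

1054*log(y - 6)/21 - 46549*log(y - 5)/1089 - 287*log(y - 4)/50 + log(y + 1)/1575 + 5329*log(y + 6)/18150 + 1376/(33*y - 165) + C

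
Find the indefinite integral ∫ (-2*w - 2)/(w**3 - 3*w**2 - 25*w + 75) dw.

Factor the denominator: (w - 5)*(w - 3)*(w + 5).
Partial-fraction decomposition: 1/(10*(w + 5)) + 1/(2*(w - 3)) - 3/(5*(w - 5)).
Integrate each term: A/(w−a) contributes A·log|w−a|.

-3*log(w - 5)/5 + log(w - 3)/2 + log(w + 5)/10 + C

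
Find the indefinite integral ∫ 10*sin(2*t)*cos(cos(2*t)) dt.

Let u = cos(2*t), so du = (-2*sin(2*t)) dt.
Rewriting, the integral becomes -5·∫ cos(u) du = -5·sin(u).
Substituting back, u = cos(2*t).

-5*sin(cos(2*t)) + C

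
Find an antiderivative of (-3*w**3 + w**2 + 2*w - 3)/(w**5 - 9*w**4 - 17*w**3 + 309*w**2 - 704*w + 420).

-323*log(w - 7)/260 + 343*log(w - 5)/264 - 19*log(w - 2)/120 + log(w - 1)/56 + 669*log(w + 6)/8008 + C

Factor the denominator: (w - 7)*(w - 5)*(w - 2)*(w - 1)*(w + 6).
Partial-fraction decomposition: 669/(8008*(w + 6)) + 1/(56*(w - 1)) - 19/(120*(w - 2)) + 343/(264*(w - 5)) - 323/(260*(w - 7)).
Integrate each term: A/(w−a) contributes A·log|w−a|.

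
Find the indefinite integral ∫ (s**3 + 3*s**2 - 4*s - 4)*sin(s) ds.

-s**3*cos(s) + 3*s**2*sin(s) - 3*s**2*cos(s) + 6*s*sin(s) + 10*s*cos(s) - 10*sin(s) + 10*cos(s) + C

Use integration by parts with u = s**3 + 3*s**2 - 4*s - 4, dv = sin(s) ds, so v = -cos(s).
Apply parts 3 times (tabular method): alternate signs, differentiate u down to 0, integrate dv up.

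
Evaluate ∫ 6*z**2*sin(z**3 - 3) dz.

Let u = z**3 - 3, so du = (3*z**2) dz.
Rewriting, the integral becomes 2·∫ sin(u) du = 2·-cos(u).
Substituting back, u = z**3 - 3.

-2*cos(z**3 - 3) + C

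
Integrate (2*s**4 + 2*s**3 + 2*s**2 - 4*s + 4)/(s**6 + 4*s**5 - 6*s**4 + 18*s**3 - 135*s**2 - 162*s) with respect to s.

-2*log(s)/81 + 113*log(s - 3)/972 + log(s + 1)/20 - 226*log(s + 6)/1215 + log(s**2 + 9)/45 + 79*atan(s/3)/405 + C

Factor the denominator: s*(s - 3)*(s + 1)*(s + 6)*(s**2 + 9).
Partial-fraction decomposition: (6*s + 79)/(135*(s**2 + 9)) - 226/(1215*(s + 6)) + 1/(20*(s + 1)) + 113/(972*(s - 3)) - 2/(81*s).
Integrate each term; A/(s−a) gives A·log|s−a|; the (Bs+D)/(s²+p²) term gives a log and an atan.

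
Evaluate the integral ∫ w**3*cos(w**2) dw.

w**2*sin(w**2)/2 + cos(w**2)/2 + C

Let u = w², du = 2w dw; rewrite as (1/2)∫ u^1·cos(1u) du.
Now integrate by parts 1 time.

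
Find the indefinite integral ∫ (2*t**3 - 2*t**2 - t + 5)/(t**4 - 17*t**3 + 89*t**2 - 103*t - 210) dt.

Factor the denominator: (t - 7)*(t - 6)*(t - 5)*(t + 1).
Partial-fraction decomposition: -1/(168*(t + 1)) + 50/(3*(t - 5)) - 359/(7*(t - 6)) + 293/(8*(t - 7)).
Integrate each term: A/(t−a) contributes A·log|t−a|.

293*log(t - 7)/8 - 359*log(t - 6)/7 + 50*log(t - 5)/3 - log(t + 1)/168 + C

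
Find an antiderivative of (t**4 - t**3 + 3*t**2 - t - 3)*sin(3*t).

Use integration by parts with u = t**4 - t**3 + 3*t**2 - t - 3, dv = sin(3*t) dt, so v = -cos(3*t)/3.
Apply parts 4 times (tabular method): alternate signs, differentiate u down to 0, integrate dv up.

-t**4*cos(3*t)/3 + 4*t**3*sin(3*t)/9 + t**3*cos(3*t)/3 - t**2*sin(3*t)/3 - 5*t**2*cos(3*t)/9 + 10*t*sin(3*t)/27 + t*cos(3*t)/9 - sin(3*t)/27 + 91*cos(3*t)/81 + C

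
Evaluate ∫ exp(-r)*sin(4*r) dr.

Let I denote the integral. Integrate by parts with u = sin(4*r), dv = exp(-r) dr, so v = -exp(-r): I = -exp(-r)*sin(4*r) + 4·∫ exp(-r)*cos(4*r) dr.
Apply parts again with u = cos(4*r), dv = exp(-r) dr: ∫ exp(-r)*cos(4*r) dr = -exp(-r)*cos(4*r) − 4·I. Substituting back brings back I: I = -exp(-r)*sin(4*r) - 4*exp(-r)*cos(4*r) − 16·I.
Solving for I: (1 + 16)·I equals the remaining terms, so I = (1/17)·(-exp(-r)*sin(4*r) - 4*exp(-r)*cos(4*r)).

-exp(-r)*sin(4*r)/17 - 4*exp(-r)*cos(4*r)/17 + C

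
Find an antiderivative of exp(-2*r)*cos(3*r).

3*exp(-2*r)*sin(3*r)/13 - 2*exp(-2*r)*cos(3*r)/13 + C

Let I denote the integral. Integrate by parts with u = cos(3*r), dv = exp(-2*r) dr, so v = -exp(-2*r)/2: I = -exp(-2*r)*cos(3*r)/2 − (3/2)·∫ exp(-2*r)*sin(3*r) dr.
Apply parts again with u = sin(3*r), dv = exp(-2*r) dr: ∫ exp(-2*r)*sin(3*r) dr = -exp(-2*r)*sin(3*r)/2 + (3/2)·I. Substituting back brings back I: I = 3*exp(-2*r)*sin(3*r)/4 - exp(-2*r)*cos(3*r)/2 − (9/4)·I.
Solving for I: (1 + 9/4)·I equals the remaining terms, so I = (4/13)·(3*exp(-2*r)*sin(3*r)/4 - exp(-2*r)*cos(3*r)/2).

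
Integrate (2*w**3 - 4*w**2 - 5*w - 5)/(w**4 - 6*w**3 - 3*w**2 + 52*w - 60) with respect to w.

5*log(w - 5)/3 - log(w - 2)/15 + 2*log(w + 3)/5 - 1/(w - 2) + C

Factor the denominator: (w - 5)*(w - 2)**2*(w + 3).
Partial-fraction decomposition: 2/(5*(w + 3)) - 1/(15*(w - 2)) + (w - 2)**(-2) + 5/(3*(w - 5)).
Integrate each term; A/(w−a) gives A·log|w−a|; A/(w−a)² gives −A/(w−a).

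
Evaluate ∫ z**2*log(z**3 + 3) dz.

z**3*log(z**3 + 3)/3 - z**3/3 + log(z**3 + 3) + C

Let u = z**3 + 3, so du = (3*z**2) dz.
The integral becomes (1/3)·∫ log(u) du; integrate by parts with u′=log(u), dv′=du.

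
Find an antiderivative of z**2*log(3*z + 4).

Use integration by parts with u = log(3*z + 4), dv = z**2 dz.
Then du = 3/(3*z + 4) dz and v = z**3/3.

z**3*log(3*z + 4)/3 - z**3/9 + 2*z**2/9 - 16*z/27 + 64*log(3*z + 4)/81 + C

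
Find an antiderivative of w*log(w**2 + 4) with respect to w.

Let u = w**2 + 4, so du = (2*w) dw.
The integral becomes (1/2)·∫ log(u) du; integrate by parts with u′=log(u), dv′=du.

w**2*log(w**2 + 4)/2 - w**2/2 + 2*log(w**2 + 4) + C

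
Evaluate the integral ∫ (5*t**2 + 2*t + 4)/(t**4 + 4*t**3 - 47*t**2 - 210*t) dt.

-2*log(t)/105 + 263*log(t - 7)/1092 + 119*log(t + 5)/60 - 86*log(t + 6)/39 + C

Factor the denominator: t*(t - 7)*(t + 5)*(t + 6).
Partial-fraction decomposition: -86/(39*(t + 6)) + 119/(60*(t + 5)) + 263/(1092*(t - 7)) - 2/(105*t).
Integrate each term: A/(t−a) contributes A·log|t−a|.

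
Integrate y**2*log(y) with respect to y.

y**3*log(y)/3 - y**3/9 + C

Use integration by parts with u = log(y), dv = y**2 dy.
Then du = 1/y dy and v = y**3/3.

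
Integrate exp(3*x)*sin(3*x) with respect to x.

exp(3*x)*sin(3*x)/6 - exp(3*x)*cos(3*x)/6 + C

Let I denote the integral. Integrate by parts with u = sin(3*x), dv = exp(3*x) dx, so v = exp(3*x)/3: I = exp(3*x)*sin(3*x)/3 − ∫ exp(3*x)*cos(3*x) dx.
Apply parts again with u = cos(3*x), dv = exp(3*x) dx: ∫ exp(3*x)*cos(3*x) dx = exp(3*x)*cos(3*x)/3 + I. Substituting back brings back I: I = exp(3*x)*sin(3*x)/3 - exp(3*x)*cos(3*x)/3 − I.
Solving for I: (1 + 1)·I equals the remaining terms, so I = (1/2)·(exp(3*x)*sin(3*x)/3 - exp(3*x)*cos(3*x)/3).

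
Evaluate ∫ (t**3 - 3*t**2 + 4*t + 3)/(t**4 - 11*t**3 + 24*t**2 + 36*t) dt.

log(t)/12 + 479*log(t - 6)/588 + 5*log(t + 1)/49 - 45/(14*t - 84) + C

Factor the denominator: t*(t - 6)**2*(t + 1).
Partial-fraction decomposition: 5/(49*(t + 1)) + 479/(588*(t - 6)) + 45/(14*(t - 6)**2) + 1/(12*t).
Integrate each term; A/(t−a) gives A·log|t−a|; A/(t−a)² gives −A/(t−a).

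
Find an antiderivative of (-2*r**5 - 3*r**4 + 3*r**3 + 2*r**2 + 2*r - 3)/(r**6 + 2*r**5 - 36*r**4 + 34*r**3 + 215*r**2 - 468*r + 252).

Factor the denominator: (r - 3)*(r - 2)**2*(r - 1)*(r + 3)*(r + 7).
Partial-fraction decomposition: -25463/(25920*(r + 7)) + 57/(800*(r + 3)) + 1/(64*(r - 1)) + 8344/(2025*(r - 2)) + 79/(45*(r - 2)**2) - 209/(40*(r - 3)).
Integrate each term; A/(r−a) gives A·log|r−a|; A/(r−a)² gives −A/(r−a).

-209*log(r - 3)/40 + 8344*log(r - 2)/2025 + log(r - 1)/64 + 57*log(r + 3)/800 - 25463*log(r + 7)/25920 - 79/(45*r - 90) + C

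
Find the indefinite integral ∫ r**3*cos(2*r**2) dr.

Let u = r², du = 2r dr; rewrite as (1/2)∫ u^1·cos(2u) du.
Now integrate by parts 1 time.

r**2*sin(2*r**2)/4 + cos(2*r**2)/8 + C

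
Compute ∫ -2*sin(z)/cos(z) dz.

2*log(cos(z)) + C

Let u = cos(z), so du = (-sin(z)) dz.
Rewriting, the integral becomes 2·∫ 1/u du = 2·log(u).
Substituting back, u = cos(z).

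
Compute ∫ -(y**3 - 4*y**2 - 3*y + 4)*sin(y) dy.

Use integration by parts with u = y**3 - 4*y**2 - 3*y + 4, dv = -sin(y) dy, so v = cos(y).
Apply parts 3 times (tabular method): alternate signs, differentiate u down to 0, integrate dv up.

y**3*cos(y) - 3*y**2*sin(y) - 4*y**2*cos(y) + 8*y*sin(y) - 9*y*cos(y) + 9*sin(y) + 12*cos(y) + C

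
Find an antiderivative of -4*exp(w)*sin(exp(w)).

Let u = exp(w), so du = (exp(w)) dw.
Rewriting, the integral becomes -4·∫ sin(u) du = -4·-cos(u).
Substituting back, u = exp(w).

4*cos(exp(w)) + C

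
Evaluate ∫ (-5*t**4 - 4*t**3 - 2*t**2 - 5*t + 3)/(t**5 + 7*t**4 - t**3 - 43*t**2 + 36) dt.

Factor the denominator: (t - 2)*(t - 1)*(t + 1)*(t + 3)*(t + 6).
Partial-fraction decomposition: -377/(56*(t + 6)) + 99/(40*(t + 3)) + 1/(12*(t + 1)) + 13/(56*(t - 1)) - 127/(120*(t - 2)).
Integrate each term: A/(t−a) contributes A·log|t−a|.

-127*log(t - 2)/120 + 13*log(t - 1)/56 + log(t + 1)/12 + 99*log(t + 3)/40 - 377*log(t + 6)/56 + C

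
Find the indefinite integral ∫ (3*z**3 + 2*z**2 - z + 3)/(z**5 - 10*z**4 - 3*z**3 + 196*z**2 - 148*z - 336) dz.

Factor the denominator: (z - 7)*(z - 6)*(z - 2)*(z + 1)*(z + 4).
Partial-fraction decomposition: -17/(220*(z + 4)) - 1/(168*(z + 1)) + 11/(120*(z - 2)) - 717/(280*(z - 6)) + 1123/(440*(z - 7)).
Integrate each term: A/(z−a) contributes A·log|z−a|.

1123*log(z - 7)/440 - 717*log(z - 6)/280 + 11*log(z - 2)/120 - log(z + 1)/168 - 17*log(z + 4)/220 + C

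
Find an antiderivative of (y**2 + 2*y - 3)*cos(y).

Use integration by parts with u = y**2 + 2*y - 3, dv = cos(y) dy, so v = sin(y).
Apply parts 2 times (tabular method): alternate signs, differentiate u down to 0, integrate dv up.

y**2*sin(y) + 2*y*sin(y) + 2*y*cos(y) - 5*sin(y) + 2*cos(y) + C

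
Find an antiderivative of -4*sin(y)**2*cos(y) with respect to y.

Let u = sin(y), so du = (cos(y)) dy.
Rewriting, the integral becomes -4·∫ u^2 du = -4·u^3/3.
Substituting back, u = sin(y).

-4*sin(y)**3/3 + C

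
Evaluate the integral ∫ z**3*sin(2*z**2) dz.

-z**2*cos(2*z**2)/4 + sin(2*z**2)/8 + C

Let u = z², du = 2z dz; rewrite as (1/2)∫ u^1·sin(2u) du.
Now integrate by parts 1 time.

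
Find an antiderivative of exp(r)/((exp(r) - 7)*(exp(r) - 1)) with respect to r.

Let u = e^r, du = e^r dr.
The integral becomes ∫ du/((u-7)(u-1)); decompose into partial fractions.

log(exp(r) - 7)/6 - log(exp(r) - 1)/6 + C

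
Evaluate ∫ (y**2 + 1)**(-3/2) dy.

Substitute y = tan(θ), so dy = sec(θ)^2 dθ and the radical becomes sqrt(y**2 + 1) = sec(θ) by the Pythagorean identity.
Integrate the resulting trig expression in θ, then back-substitute tan(θ) = y, sec(θ) = sqrt(y**2 + 1) (absorbing any constant into C).

y/sqrt(y**2 + 1) + C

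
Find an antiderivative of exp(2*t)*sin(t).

Let I denote the integral. Integrate by parts with u = sin(t), dv = exp(2*t) dt, so v = exp(2*t)/2: I = exp(2*t)*sin(t)/2 − (1/2)·∫ exp(2*t)*cos(t) dt.
Apply parts again with u = cos(t), dv = exp(2*t) dt: ∫ exp(2*t)*cos(t) dt = exp(2*t)*cos(t)/2 + (1/2)·I. Substituting back brings back I: I = exp(2*t)*sin(t)/2 - exp(2*t)*cos(t)/4 − (1/4)·I.
Solving for I: (1 + 1/4)·I equals the remaining terms, so I = (4/5)·(exp(2*t)*sin(t)/2 - exp(2*t)*cos(t)/4).

2*exp(2*t)*sin(t)/5 - exp(2*t)*cos(t)/5 + C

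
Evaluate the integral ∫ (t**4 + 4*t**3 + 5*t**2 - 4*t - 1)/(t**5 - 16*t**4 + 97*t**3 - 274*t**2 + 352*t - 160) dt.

1229*log(t - 5)/12 - 3479*log(t - 4)/36 - 59*log(t - 2)/12 + 5*log(t - 1)/36 + 575/(6*t - 24) + C

Factor the denominator: (t - 5)*(t - 4)**2*(t - 2)*(t - 1).
Partial-fraction decomposition: 5/(36*(t - 1)) - 59/(12*(t - 2)) - 3479/(36*(t - 4)) - 575/(6*(t - 4)**2) + 1229/(12*(t - 5)).
Integrate each term; A/(t−a) gives A·log|t−a|; A/(t−a)² gives −A/(t−a).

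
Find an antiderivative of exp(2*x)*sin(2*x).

Let I denote the integral. Integrate by parts with u = sin(2*x), dv = exp(2*x) dx, so v = exp(2*x)/2: I = exp(2*x)*sin(2*x)/2 − ∫ exp(2*x)*cos(2*x) dx.
Apply parts again with u = cos(2*x), dv = exp(2*x) dx: ∫ exp(2*x)*cos(2*x) dx = exp(2*x)*cos(2*x)/2 + I. Substituting back brings back I: I = exp(2*x)*sin(2*x)/2 - exp(2*x)*cos(2*x)/2 − I.
Solving for I: (1 + 1)·I equals the remaining terms, so I = (1/2)·(exp(2*x)*sin(2*x)/2 - exp(2*x)*cos(2*x)/2).

exp(2*x)*sin(2*x)/4 - exp(2*x)*cos(2*x)/4 + C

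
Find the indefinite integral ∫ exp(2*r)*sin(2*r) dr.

Let I denote the integral. Integrate by parts with u = sin(2*r), dv = exp(2*r) dr, so v = exp(2*r)/2: I = exp(2*r)*sin(2*r)/2 − ∫ exp(2*r)*cos(2*r) dr.
Apply parts again with u = cos(2*r), dv = exp(2*r) dr: ∫ exp(2*r)*cos(2*r) dr = exp(2*r)*cos(2*r)/2 + I. Substituting back brings back I: I = exp(2*r)*sin(2*r)/2 - exp(2*r)*cos(2*r)/2 − I.
Solving for I: (1 + 1)·I equals the remaining terms, so I = (1/2)·(exp(2*r)*sin(2*r)/2 - exp(2*r)*cos(2*r)/2).

exp(2*r)*sin(2*r)/4 - exp(2*r)*cos(2*r)/4 + C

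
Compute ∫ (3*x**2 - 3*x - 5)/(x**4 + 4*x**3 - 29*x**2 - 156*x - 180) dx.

85*log(x - 6)/792 - 13*log(x + 2)/24 + 31*log(x + 3)/18 - 85*log(x + 5)/66 + C

Factor the denominator: (x - 6)*(x + 2)*(x + 3)*(x + 5).
Partial-fraction decomposition: -85/(66*(x + 5)) + 31/(18*(x + 3)) - 13/(24*(x + 2)) + 85/(792*(x - 6)).
Integrate each term: A/(x−a) contributes A·log|x−a|.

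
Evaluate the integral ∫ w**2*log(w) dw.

Use integration by parts with u = log(w), dv = w**2 dw.
Then du = 1/w dw and v = w**3/3.

w**3*log(w)/3 - w**3/9 + C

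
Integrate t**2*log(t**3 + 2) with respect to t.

t**3*log(t**3 + 2)/3 - t**3/3 + 2*log(t**3 + 2)/3 + C

Let u = t**3 + 2, so du = (3*t**2) dt.
The integral becomes (1/3)·∫ log(u) du; integrate by parts with u′=log(u), dv′=du.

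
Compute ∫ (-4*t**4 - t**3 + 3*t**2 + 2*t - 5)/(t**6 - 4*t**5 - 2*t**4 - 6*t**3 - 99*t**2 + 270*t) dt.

-log(t)/54 - 509*log(t - 5)/816 + 61*log(t - 2)/390 + 281*log(t + 3)/2160 + 2123*log(t**2 + 9)/11934 - 3197*atan(t/3)/11934 + C

Factor the denominator: t*(t - 5)*(t - 2)*(t + 3)*(t**2 + 9).
Partial-fraction decomposition: (4246*t - 9591)/(11934*(t**2 + 9)) + 281/(2160*(t + 3)) + 61/(390*(t - 2)) - 509/(816*(t - 5)) - 1/(54*t).
Integrate each term; A/(t−a) gives A·log|t−a|; the (Bt+D)/(t²+p²) term gives a log and an atan.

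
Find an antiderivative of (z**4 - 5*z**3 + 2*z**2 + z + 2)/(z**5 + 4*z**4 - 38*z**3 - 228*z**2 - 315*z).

-2*log(z)/315 + 793*log(z - 7)/8400 - 4043*log(z + 3)/900 + 1297*log(z + 5)/240 - 233/(60*z + 180) + C

Factor the denominator: z*(z - 7)*(z + 3)**2*(z + 5).
Partial-fraction decomposition: 1297/(240*(z + 5)) - 4043/(900*(z + 3)) + 233/(60*(z + 3)**2) + 793/(8400*(z - 7)) - 2/(315*z).
Integrate each term; A/(z−a) gives A·log|z−a|; A/(z−a)² gives −A/(z−a).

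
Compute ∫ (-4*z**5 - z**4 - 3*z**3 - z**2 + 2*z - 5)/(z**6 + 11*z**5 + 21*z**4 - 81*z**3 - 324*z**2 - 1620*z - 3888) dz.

-651*log(z - 4)/2500 - 68*log(z + 3)/81 - 13613*log(z + 6)/4500 + 6329*log(z**2 + 9)/101250 + 14372*atan(z/3)/50625 - 30403/(1350*z + 8100) + C

Factor the denominator: (z - 4)*(z + 3)*(z + 6)**2*(z**2 + 9).
Partial-fraction decomposition: (6329*z + 43116)/(50625*(z**2 + 9)) - 13613/(4500*(z + 6)) + 30403/(1350*(z + 6)**2) - 68/(81*(z + 3)) - 651/(2500*(z - 4)).
Integrate each term; A/(z−a) gives A·log|z−a|; the (Bz+D)/(z²+p²) term gives a log and an atan.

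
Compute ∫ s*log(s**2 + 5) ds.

Let u = s**2 + 5, so du = (2*s) ds.
The integral becomes (1/2)·∫ log(u) du; integrate by parts with u′=log(u), dv′=du.

s**2*log(s**2 + 5)/2 - s**2/2 + 5*log(s**2 + 5)/2 + C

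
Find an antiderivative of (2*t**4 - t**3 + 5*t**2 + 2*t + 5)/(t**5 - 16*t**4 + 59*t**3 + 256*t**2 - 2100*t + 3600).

Factor the denominator: (t - 6)**2*(t - 5)*(t - 4)*(t + 5).
Partial-fraction decomposition: 299/(2178*(t + 5)) - 541/(36*(t - 4)) + 253/(2*(t - 5)) - 53051/(484*(t - 6)) + 2573/(22*(t - 6)**2).
Integrate each term; A/(t−a) gives A·log|t−a|; A/(t−a)² gives −A/(t−a).

-53051*log(t - 6)/484 + 253*log(t - 5)/2 - 541*log(t - 4)/36 + 299*log(t + 5)/2178 - 2573/(22*t - 132) + C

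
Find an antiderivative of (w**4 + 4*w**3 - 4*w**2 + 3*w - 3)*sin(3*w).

Use integration by parts with u = w**4 + 4*w**3 - 4*w**2 + 3*w - 3, dv = sin(3*w) dw, so v = -cos(3*w)/3.
Apply parts 4 times (tabular method): alternate signs, differentiate u down to 0, integrate dv up.

-w**4*cos(3*w)/3 + 4*w**3*sin(3*w)/9 - 4*w**3*cos(3*w)/3 + 4*w**2*sin(3*w)/3 + 16*w**2*cos(3*w)/9 - 32*w*sin(3*w)/27 - w*cos(3*w)/9 + sin(3*w)/27 + 49*cos(3*w)/81 + C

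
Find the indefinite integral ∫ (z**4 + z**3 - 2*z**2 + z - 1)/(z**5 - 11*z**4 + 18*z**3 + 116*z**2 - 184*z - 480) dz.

1445*log(z - 6)/128 - 704*log(z - 5)/49 + 97*log(z - 4)/24 + 689*log(z + 2)/18816 - 1/(112*z + 224) + C

Factor the denominator: (z - 6)*(z - 5)*(z - 4)*(z + 2)**2.
Partial-fraction decomposition: 689/(18816*(z + 2)) + 1/(112*(z + 2)**2) + 97/(24*(z - 4)) - 704/(49*(z - 5)) + 1445/(128*(z - 6)).
Integrate each term; A/(z−a) gives A·log|z−a|; A/(z−a)² gives −A/(z−a).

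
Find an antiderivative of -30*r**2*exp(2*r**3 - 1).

Let u = 2*r**3 - 1, so du = (6*r**2) dr.
Rewriting, the integral becomes -5·∫ e^u du = -5·e^u.
Substituting back, u = 2*r**3 - 1.

-5*exp(2*r**3 - 1) + C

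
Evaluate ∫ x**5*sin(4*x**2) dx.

Let u = x², du = 2x dx; rewrite as (1/2)∫ u^2·sin(4u) du.
Now integrate by parts 2 times.

-x**4*cos(4*x**2)/8 + x**2*sin(4*x**2)/16 + cos(4*x**2)/64 + C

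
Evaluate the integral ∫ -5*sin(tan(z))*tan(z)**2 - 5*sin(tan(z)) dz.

5*cos(tan(z)) + C

Let u = tan(z), so du = (tan(z)**2 + 1) dz.
Rewriting, the integral becomes -5·∫ sin(u) du = -5·-cos(u).
Substituting back, u = tan(z).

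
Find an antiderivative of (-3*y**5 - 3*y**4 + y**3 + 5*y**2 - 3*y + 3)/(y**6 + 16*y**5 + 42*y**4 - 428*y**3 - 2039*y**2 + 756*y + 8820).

-2753*log(y - 5)/9504 + 119*log(y - 2)/9720 + 43*log(y + 3)/160 - 6475*log(y + 6)/88 + 274447*log(y + 7)/3888 - 5393/(54*y + 378) + C

Factor the denominator: (y - 5)*(y - 2)*(y + 3)*(y + 6)*(y + 7)**2.
Partial-fraction decomposition: 274447/(3888*(y + 7)) + 5393/(54*(y + 7)**2) - 6475/(88*(y + 6)) + 43/(160*(y + 3)) + 119/(9720*(y - 2)) - 2753/(9504*(y - 5)).
Integrate each term; A/(y−a) gives A·log|y−a|; A/(y−a)² gives −A/(y−a).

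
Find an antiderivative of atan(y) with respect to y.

y*atan(y) - log(y**2 + 1)/2 + C

Use integration by parts with u = arctan(y), dv = dy.
Then du = 1/(y**2 + 1) dy.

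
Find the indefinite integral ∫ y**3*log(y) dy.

Use integration by parts with u = log(y), dv = y**3 dy.
Then du = 1/y dy and v = y**4/4.

y**4*log(y)/4 - y**4/16 + C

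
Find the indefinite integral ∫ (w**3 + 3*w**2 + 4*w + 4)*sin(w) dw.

-w**3*cos(w) + 3*w**2*sin(w) - 3*w**2*cos(w) + 6*w*sin(w) + 2*w*cos(w) - 2*sin(w) + 2*cos(w) + C

Use integration by parts with u = w**3 + 3*w**2 + 4*w + 4, dv = sin(w) dw, so v = -cos(w).
Apply parts 3 times (tabular method): alternate signs, differentiate u down to 0, integrate dv up.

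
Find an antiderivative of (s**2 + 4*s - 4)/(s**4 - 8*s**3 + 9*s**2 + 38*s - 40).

Factor the denominator: (s - 5)*(s - 4)*(s - 1)*(s + 2).
Partial-fraction decomposition: 4/(63*(s + 2)) + 1/(36*(s - 1)) - 14/(9*(s - 4)) + 41/(28*(s - 5)).
Integrate each term: A/(s−a) contributes A·log|s−a|.

41*log(s - 5)/28 - 14*log(s - 4)/9 + log(s - 1)/36 + 4*log(s + 2)/63 + C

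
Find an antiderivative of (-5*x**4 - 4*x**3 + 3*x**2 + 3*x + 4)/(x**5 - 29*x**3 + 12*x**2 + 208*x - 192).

Factor the denominator: (x - 4)*(x - 3)*(x - 1)*(x + 4)**2.
Partial-fraction decomposition: -2654/(1225*(x + 4)) + 123/(35*(x + 4)**2) + 1/(150*(x - 1)) + 473/(98*(x - 3)) - 23/(3*(x - 4)).
Integrate each term; A/(x−a) gives A·log|x−a|; A/(x−a)² gives −A/(x−a).

-23*log(x - 4)/3 + 473*log(x - 3)/98 + log(x - 1)/150 - 2654*log(x + 4)/1225 - 123/(35*x + 140) + C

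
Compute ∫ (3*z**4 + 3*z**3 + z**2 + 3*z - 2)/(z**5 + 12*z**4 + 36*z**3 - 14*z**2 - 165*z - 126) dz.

16*log(z - 2)/135 + log(z + 1)/18 - 87*log(z + 3)/20 + 775*log(z + 7)/108 - 4/(z + 3) + C

Factor the denominator: (z - 2)*(z + 1)*(z + 3)**2*(z + 7).
Partial-fraction decomposition: 775/(108*(z + 7)) - 87/(20*(z + 3)) + 4/(z + 3)**2 + 1/(18*(z + 1)) + 16/(135*(z - 2)).
Integrate each term; A/(z−a) gives A·log|z−a|; A/(z−a)² gives −A/(z−a).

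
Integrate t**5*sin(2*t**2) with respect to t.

Let u = t², du = 2t dt; rewrite as (1/2)∫ u^2·sin(2u) du.
Now integrate by parts 2 times.

-t**4*cos(2*t**2)/4 + t**2*sin(2*t**2)/4 + cos(2*t**2)/8 + C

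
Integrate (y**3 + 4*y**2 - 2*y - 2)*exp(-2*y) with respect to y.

Use integration by parts with u = y**3 + 4*y**2 - 2*y - 2, dv = exp(-2*y) dy, so v = -exp(-2*y)/2.
Apply parts 3 times (tabular method): alternate signs, differentiate u down to 0, integrate dv up.

(-4*y**3 - 22*y**2 - 14*y + 1)*exp(-2*y)/8 + C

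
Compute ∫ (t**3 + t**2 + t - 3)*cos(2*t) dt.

Use integration by parts with u = t**3 + t**2 + t - 3, dv = cos(2*t) dt, so v = sin(2*t)/2.
Apply parts 3 times (tabular method): alternate signs, differentiate u down to 0, integrate dv up.

t**3*sin(2*t)/2 + t**2*sin(2*t)/2 + 3*t**2*cos(2*t)/4 - t*sin(2*t)/4 + t*cos(2*t)/2 - 7*sin(2*t)/4 - cos(2*t)/8 + C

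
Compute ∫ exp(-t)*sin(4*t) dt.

-exp(-t)*sin(4*t)/17 - 4*exp(-t)*cos(4*t)/17 + C

Let I denote the integral. Integrate by parts with u = sin(4*t), dv = exp(-t) dt, so v = -exp(-t): I = -exp(-t)*sin(4*t) + 4·∫ exp(-t)*cos(4*t) dt.
Apply parts again with u = cos(4*t), dv = exp(-t) dt: ∫ exp(-t)*cos(4*t) dt = -exp(-t)*cos(4*t) − 4·I. Substituting back brings back I: I = -exp(-t)*sin(4*t) - 4*exp(-t)*cos(4*t) − 16·I.
Solving for I: (1 + 16)·I equals the remaining terms, so I = (1/17)·(-exp(-t)*sin(4*t) - 4*exp(-t)*cos(4*t)).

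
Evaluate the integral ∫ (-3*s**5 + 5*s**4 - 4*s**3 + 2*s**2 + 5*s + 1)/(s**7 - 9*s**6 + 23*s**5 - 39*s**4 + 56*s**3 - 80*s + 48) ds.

-17609*log(s - 6)/28000 + 29*log(s - 2)/96 + 19*log(s - 1)/250 + log(s + 1)/42 + 227*log(s**2 + 4)/2000 - 3*atan(s/2)/2000 - 3/(25*s - 25) + C

Factor the denominator: (s - 6)*(s - 2)*(s - 1)**2*(s + 1)*(s**2 + 4).
Partial-fraction decomposition: (227*s - 3)/(1000*(s**2 + 4)) + 1/(42*(s + 1)) + 19/(250*(s - 1)) + 3/(25*(s - 1)**2) + 29/(96*(s - 2)) - 17609/(28000*(s - 6)).
Integrate each term; A/(s−a) gives A·log|s−a|; the (Bs+D)/(s²+p²) term gives a log and an atan.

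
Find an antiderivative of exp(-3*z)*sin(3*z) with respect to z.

-exp(-3*z)*sin(3*z)/6 - exp(-3*z)*cos(3*z)/6 + C

Let I denote the integral. Integrate by parts with u = sin(3*z), dv = exp(-3*z) dz, so v = -exp(-3*z)/3: I = -exp(-3*z)*sin(3*z)/3 + ∫ exp(-3*z)*cos(3*z) dz.
Apply parts again with u = cos(3*z), dv = exp(-3*z) dz: ∫ exp(-3*z)*cos(3*z) dz = -exp(-3*z)*cos(3*z)/3 − I. Substituting back brings back I: I = -exp(-3*z)*sin(3*z)/3 - exp(-3*z)*cos(3*z)/3 − I.
Solving for I: (1 + 1)·I equals the remaining terms, so I = (1/2)·(-exp(-3*z)*sin(3*z)/3 - exp(-3*z)*cos(3*z)/3).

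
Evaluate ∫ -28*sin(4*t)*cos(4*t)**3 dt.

Let u = cos(4*t), so du = (-4*sin(4*t)) dt.
Rewriting, the integral becomes 7·∫ u^3 du = 7·u^4/4.
Substituting back, u = cos(4*t).

7*cos(4*t)**4/4 + C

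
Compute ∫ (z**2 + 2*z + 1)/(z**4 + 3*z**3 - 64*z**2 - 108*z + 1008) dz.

49*log(z - 6)/312 - 5*log(z - 4)/44 + 5*log(z + 6)/24 - 36*log(z + 7)/143 + C

Factor the denominator: (z - 6)*(z - 4)*(z + 6)*(z + 7).
Partial-fraction decomposition: -36/(143*(z + 7)) + 5/(24*(z + 6)) - 5/(44*(z - 4)) + 49/(312*(z - 6)).
Integrate each term: A/(z−a) contributes A·log|z−a|.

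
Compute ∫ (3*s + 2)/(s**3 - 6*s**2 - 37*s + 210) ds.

23*log(s - 7)/26 - 17*log(s - 5)/22 - 16*log(s + 6)/143 + C

Factor the denominator: (s - 7)*(s - 5)*(s + 6).
Partial-fraction decomposition: -16/(143*(s + 6)) - 17/(22*(s - 5)) + 23/(26*(s - 7)).
Integrate each term: A/(s−a) contributes A·log|s−a|.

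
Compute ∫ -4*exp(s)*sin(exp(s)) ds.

Let u = exp(s), so du = (exp(s)) ds.
Rewriting, the integral becomes -4·∫ sin(u) du = -4·-cos(u).
Substituting back, u = exp(s).

4*cos(exp(s)) + C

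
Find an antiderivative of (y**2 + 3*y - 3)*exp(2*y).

(y**2 + 2*y - 4)*exp(2*y)/2 + C

Use integration by parts with u = y**2 + 3*y - 3, dv = exp(2*y) dy, so v = exp(2*y)/2.
Apply parts 2 times (tabular method): alternate signs, differentiate u down to 0, integrate dv up.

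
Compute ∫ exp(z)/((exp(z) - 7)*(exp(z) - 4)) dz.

Let u = e^z, du = e^z dz.
The integral becomes ∫ du/((u-4)(u-7)); decompose into partial fractions.

log(exp(z) - 7)/3 - log(exp(z) - 4)/3 + C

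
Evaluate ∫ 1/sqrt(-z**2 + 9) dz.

asin(z/3) + C

Substitute z = 3·sin(θ), so dz = 3·cos(θ) dθ and the radical becomes sqrt(-z**2 + 9) = 3·cos(θ) by the Pythagorean identity.
Integrate the resulting trig expression in θ, then back-substitute θ = asin(z/3), sin(θ) = z/3, cos(θ) = sqrt(-z**2 + 9)/3 (absorbing any constant into C).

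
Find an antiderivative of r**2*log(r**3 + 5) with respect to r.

r**3*log(r**3 + 5)/3 - r**3/3 + 5*log(r**3 + 5)/3 + C

Let u = r**3 + 5, so du = (3*r**2) dr.
The integral becomes (1/3)·∫ log(u) du; integrate by parts with u′=log(u), dv′=du.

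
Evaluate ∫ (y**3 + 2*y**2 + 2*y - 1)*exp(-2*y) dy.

Use integration by parts with u = y**3 + 2*y**2 + 2*y - 1, dv = exp(-2*y) dy, so v = -exp(-2*y)/2.
Apply parts 3 times (tabular method): alternate signs, differentiate u down to 0, integrate dv up.

(-4*y**3 - 14*y**2 - 22*y - 7)*exp(-2*y)/8 + C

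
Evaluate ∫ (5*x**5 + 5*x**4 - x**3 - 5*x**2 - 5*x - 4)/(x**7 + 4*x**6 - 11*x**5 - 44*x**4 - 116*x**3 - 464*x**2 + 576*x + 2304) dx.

Factor the denominator: (x - 4)*(x - 2)*(x + 2)*(x + 4)**2*(x**2 + 9).
Partial-fraction decomposition: (238*x + 1093)/(1625*(x**2 + 9)) - 1397/(4000*(x + 4)) + 8/(5*(x + 4)**2) - 43/(624*(x + 2)) - 11/(208*(x - 2)) + 779/(2400*(x - 4)).
Integrate each term; A/(x−a) gives A·log|x−a|; the (Bx+D)/(x²+p²) term gives a log and an atan.

779*log(x - 4)/2400 - 11*log(x - 2)/208 - 43*log(x + 2)/624 - 1397*log(x + 4)/4000 + 119*log(x**2 + 9)/1625 + 1093*atan(x/3)/4875 - 8/(5*x + 20) + C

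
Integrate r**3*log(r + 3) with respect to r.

Use integration by parts with u = log(r + 3), dv = r**3 dr.
Then du = 1/(r + 3) dr and v = r**4/4.

r**4*log(r + 3)/4 - r**4/16 + r**3/4 - 9*r**2/8 + 27*r/4 - 81*log(r + 3)/4 + C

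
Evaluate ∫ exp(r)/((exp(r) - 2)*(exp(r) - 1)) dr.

log(exp(r) - 2) - log(exp(r) - 1) + C

Let u = e^r, du = e^r dr.
The integral becomes ∫ du/((u-2)(u-1)); decompose into partial fractions.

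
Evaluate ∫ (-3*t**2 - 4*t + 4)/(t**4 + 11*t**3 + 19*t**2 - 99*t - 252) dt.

Factor the denominator: (t - 3)*(t + 3)*(t + 4)*(t + 7).
Partial-fraction decomposition: 23/(24*(t + 7)) - 4/(3*(t + 4)) + 11/(24*(t + 3)) - 1/(12*(t - 3)).
Integrate each term: A/(t−a) contributes A·log|t−a|.

-log(t - 3)/12 + 11*log(t + 3)/24 - 4*log(t + 4)/3 + 23*log(t + 7)/24 + C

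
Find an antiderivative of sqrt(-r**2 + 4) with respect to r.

Substitute r = 2·sin(θ), so dr = 2·cos(θ) dθ and the radical becomes sqrt(-r**2 + 4) = 2·cos(θ) by the Pythagorean identity.
Integrate the resulting trig expression in θ, then back-substitute θ = asin(r/2), sin(θ) = r/2, cos(θ) = sqrt(-r**2 + 4)/2 (absorbing any constant into C).

r*sqrt(-r**2 + 4)/2 + 2*asin(r/2) + C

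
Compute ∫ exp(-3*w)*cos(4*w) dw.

4*exp(-3*w)*sin(4*w)/25 - 3*exp(-3*w)*cos(4*w)/25 + C

Let I denote the integral. Integrate by parts with u = cos(4*w), dv = exp(-3*w) dw, so v = -exp(-3*w)/3: I = -exp(-3*w)*cos(4*w)/3 − (4/3)·∫ exp(-3*w)*sin(4*w) dw.
Apply parts again with u = sin(4*w), dv = exp(-3*w) dw: ∫ exp(-3*w)*sin(4*w) dw = -exp(-3*w)*sin(4*w)/3 + (4/3)·I. Substituting back brings back I: I = 4*exp(-3*w)*sin(4*w)/9 - exp(-3*w)*cos(4*w)/3 − (16/9)·I.
Solving for I: (1 + 16/9)·I equals the remaining terms, so I = (9/25)·(4*exp(-3*w)*sin(4*w)/9 - exp(-3*w)*cos(4*w)/3).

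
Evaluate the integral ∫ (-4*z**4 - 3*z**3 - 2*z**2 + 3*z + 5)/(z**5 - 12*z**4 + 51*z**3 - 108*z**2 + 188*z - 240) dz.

-2905*log(z - 5)/58 + 1231*log(z - 4)/20 - 409*log(z - 3)/26 + 2013*log(z**2 + 4)/15080 + 399*atan(z/2)/1885 + C

Factor the denominator: (z - 5)*(z - 4)*(z - 3)*(z**2 + 4).
Partial-fraction decomposition: 3*(671*z + 1064)/(7540*(z**2 + 4)) - 409/(26*(z - 3)) + 1231/(20*(z - 4)) - 2905/(58*(z - 5)).
Integrate each term; A/(z−a) gives A·log|z−a|; the (Bz+D)/(z²+p²) term gives a log and an atan.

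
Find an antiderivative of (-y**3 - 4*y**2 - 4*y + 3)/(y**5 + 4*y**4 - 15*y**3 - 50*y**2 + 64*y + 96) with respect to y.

-18*log(y - 3)/49 + 29*log(y - 2)/108 + log(y + 1)/27 + 109*log(y + 4)/1764 + 19/(126*y + 504) + C

Factor the denominator: (y - 3)*(y - 2)*(y + 1)*(y + 4)**2.
Partial-fraction decomposition: 109/(1764*(y + 4)) - 19/(126*(y + 4)**2) + 1/(27*(y + 1)) + 29/(108*(y - 2)) - 18/(49*(y - 3)).
Integrate each term; A/(y−a) gives A·log|y−a|; A/(y−a)² gives −A/(y−a).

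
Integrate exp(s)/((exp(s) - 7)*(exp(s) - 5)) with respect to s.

Let u = e^s, du = e^s ds.
The integral becomes ∫ du/((u-7)(u-5)); decompose into partial fractions.

log(exp(s) - 7)/2 - log(exp(s) - 5)/2 + C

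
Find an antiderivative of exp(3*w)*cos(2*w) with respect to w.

2*exp(3*w)*sin(2*w)/13 + 3*exp(3*w)*cos(2*w)/13 + C

Let I denote the integral. Integrate by parts with u = cos(2*w), dv = exp(3*w) dw, so v = exp(3*w)/3: I = exp(3*w)*cos(2*w)/3 + (2/3)·∫ exp(3*w)*sin(2*w) dw.
Apply parts again with u = sin(2*w), dv = exp(3*w) dw: ∫ exp(3*w)*sin(2*w) dw = exp(3*w)*sin(2*w)/3 − (2/3)·I. Substituting back brings back I: I = 2*exp(3*w)*sin(2*w)/9 + exp(3*w)*cos(2*w)/3 − (4/9)·I.
Solving for I: (1 + 4/9)·I equals the remaining terms, so I = (9/13)·(2*exp(3*w)*sin(2*w)/9 + exp(3*w)*cos(2*w)/3).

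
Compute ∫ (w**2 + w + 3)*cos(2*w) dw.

Use integration by parts with u = w**2 + w + 3, dv = cos(2*w) dw, so v = sin(2*w)/2.
Apply parts 2 times (tabular method): alternate signs, differentiate u down to 0, integrate dv up.

w**2*sin(2*w)/2 + w*sin(2*w)/2 + w*cos(2*w)/2 + 5*sin(2*w)/4 + cos(2*w)/4 + C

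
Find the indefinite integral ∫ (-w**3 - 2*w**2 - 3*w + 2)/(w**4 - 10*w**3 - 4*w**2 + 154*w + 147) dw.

Factor the denominator: (w - 7)**2*(w + 1)*(w + 3).
Partial-fraction decomposition: -1/(10*(w + 3)) + 1/(32*(w + 1)) - 149/(160*(w - 7)) - 23/(4*(w - 7)**2).
Integrate each term; A/(w−a) gives A·log|w−a|; A/(w−a)² gives −A/(w−a).

-149*log(w - 7)/160 + log(w + 1)/32 - log(w + 3)/10 + 23/(4*w - 28) + C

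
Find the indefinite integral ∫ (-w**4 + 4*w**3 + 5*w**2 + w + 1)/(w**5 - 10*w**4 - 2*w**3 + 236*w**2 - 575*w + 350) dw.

Factor the denominator: (w - 7)*(w - 5)*(w - 2)*(w - 1)*(w + 5).
Partial-fraction decomposition: -251/(1260*(w + 5)) - 5/(72*(w - 1)) + 13/(35*(w - 2)) - 1/(40*(w - 5)) - 97/(90*(w - 7)).
Integrate each term: A/(w−a) contributes A·log|w−a|.

-97*log(w - 7)/90 - log(w - 5)/40 + 13*log(w - 2)/35 - 5*log(w - 1)/72 - 251*log(w + 5)/1260 + C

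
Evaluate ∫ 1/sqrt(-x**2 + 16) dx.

Substitute x = 4·sin(θ), so dx = 4·cos(θ) dθ and the radical becomes sqrt(-x**2 + 16) = 4·cos(θ) by the Pythagorean identity.
Integrate the resulting trig expression in θ, then back-substitute θ = asin(x/4), sin(θ) = x/4, cos(θ) = sqrt(-x**2 + 16)/4 (absorbing any constant into C).

asin(x/4) + C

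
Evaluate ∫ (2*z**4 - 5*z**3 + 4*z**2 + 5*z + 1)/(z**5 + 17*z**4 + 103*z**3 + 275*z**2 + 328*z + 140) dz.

Factor the denominator: (z + 1)*(z + 2)**2*(z + 5)*(z + 7).
Partial-fraction decomposition: 6679/(300*(z + 7)) - 1951/(72*(z + 5)) + 1472/(225*(z + 2)) - 79/(15*(z + 2)**2) + 7/(24*(z + 1)).
Integrate each term; A/(z−a) gives A·log|z−a|; A/(z−a)² gives −A/(z−a).

7*log(z + 1)/24 + 1472*log(z + 2)/225 - 1951*log(z + 5)/72 + 6679*log(z + 7)/300 + 79/(15*z + 30) + C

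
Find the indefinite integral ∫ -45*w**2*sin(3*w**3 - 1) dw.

Let u = 3*w**3 - 1, so du = (9*w**2) dw.
Rewriting, the integral becomes -5·∫ sin(u) du = -5·-cos(u).
Substituting back, u = 3*w**3 - 1.

5*cos(3*w**3 - 1) + C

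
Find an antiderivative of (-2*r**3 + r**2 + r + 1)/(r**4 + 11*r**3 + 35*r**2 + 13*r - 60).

log(r - 1)/120 - 61*log(r + 3)/8 + 141*log(r + 4)/5 - 271*log(r + 5)/12 + C

Factor the denominator: (r - 1)*(r + 3)*(r + 4)*(r + 5).
Partial-fraction decomposition: -271/(12*(r + 5)) + 141/(5*(r + 4)) - 61/(8*(r + 3)) + 1/(120*(r - 1)).
Integrate each term: A/(r−a) contributes A·log|r−a|.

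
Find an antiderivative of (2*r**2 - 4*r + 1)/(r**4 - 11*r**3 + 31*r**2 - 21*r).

Factor the denominator: r*(r - 7)*(r - 3)*(r - 1).
Partial-fraction decomposition: -1/(12*(r - 1)) - 7/(24*(r - 3)) + 71/(168*(r - 7)) - 1/(21*r).
Integrate each term: A/(r−a) contributes A·log|r−a|.

-log(r)/21 + 71*log(r - 7)/168 - 7*log(r - 3)/24 - log(r - 1)/12 + C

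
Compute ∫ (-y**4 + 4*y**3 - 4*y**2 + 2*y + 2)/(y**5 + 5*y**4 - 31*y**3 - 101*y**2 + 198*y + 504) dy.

-9*log(y - 4)/77 + log(y - 3)/300 - 11*log(y + 2)/25 + 229*log(y + 3)/168 - 3981*log(y + 7)/2200 + C

Factor the denominator: (y - 4)*(y - 3)*(y + 2)*(y + 3)*(y + 7).
Partial-fraction decomposition: -3981/(2200*(y + 7)) + 229/(168*(y + 3)) - 11/(25*(y + 2)) + 1/(300*(y - 3)) - 9/(77*(y - 4)).
Integrate each term: A/(y−a) contributes A·log|y−a|.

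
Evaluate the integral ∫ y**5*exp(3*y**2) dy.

(9*y**4 - 6*y**2 + 2)*exp(3*y**2)/54 + C

Let u = y², du = 2y dy; rewrite as (1/2)∫ u^2·exp(3u) du.
Now integrate by parts 2 times.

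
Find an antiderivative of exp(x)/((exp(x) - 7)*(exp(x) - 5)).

Let u = e^x, du = e^x dx.
The integral becomes ∫ du/((u-7)(u-5)); decompose into partial fractions.

log(exp(x) - 7)/2 - log(exp(x) - 5)/2 + C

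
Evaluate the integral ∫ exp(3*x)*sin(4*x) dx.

Let I denote the integral. Integrate by parts with u = sin(4*x), dv = exp(3*x) dx, so v = exp(3*x)/3: I = exp(3*x)*sin(4*x)/3 − (4/3)·∫ exp(3*x)*cos(4*x) dx.
Apply parts again with u = cos(4*x), dv = exp(3*x) dx: ∫ exp(3*x)*cos(4*x) dx = exp(3*x)*cos(4*x)/3 + (4/3)·I. Substituting back brings back I: I = exp(3*x)*sin(4*x)/3 - 4*exp(3*x)*cos(4*x)/9 − (16/9)·I.
Solving for I: (1 + 16/9)·I equals the remaining terms, so I = (9/25)·(exp(3*x)*sin(4*x)/3 - 4*exp(3*x)*cos(4*x)/9).

3*exp(3*x)*sin(4*x)/25 - 4*exp(3*x)*cos(4*x)/25 + C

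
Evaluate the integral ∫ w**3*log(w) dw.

Use integration by parts with u = log(w), dv = w**3 dw.
Then du = 1/w dw and v = w**4/4.

w**4*log(w)/4 - w**4/16 + C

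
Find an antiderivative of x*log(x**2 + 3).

Let u = x**2 + 3, so du = (2*x) dx.
The integral becomes (1/2)·∫ log(u) du; integrate by parts with u′=log(u), dv′=du.

x**2*log(x**2 + 3)/2 - x**2/2 + 3*log(x**2 + 3)/2 + C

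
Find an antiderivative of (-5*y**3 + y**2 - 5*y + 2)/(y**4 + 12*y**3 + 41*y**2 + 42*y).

Factor the denominator: y*(y + 2)*(y + 3)*(y + 7).
Partial-fraction decomposition: -1801/(140*(y + 7)) + 161/(12*(y + 3)) - 28/(5*(y + 2)) + 1/(21*y).
Integrate each term: A/(y−a) contributes A·log|y−a|.

log(y)/21 - 28*log(y + 2)/5 + 161*log(y + 3)/12 - 1801*log(y + 7)/140 + C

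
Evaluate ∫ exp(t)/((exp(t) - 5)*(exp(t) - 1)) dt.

log(exp(t) - 5)/4 - log(exp(t) - 1)/4 + C

Let u = e^t, du = e^t dt.
The integral becomes ∫ du/((u-1)(u-5)); decompose into partial fractions.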